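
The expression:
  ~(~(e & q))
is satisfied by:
  {e: True, q: True}


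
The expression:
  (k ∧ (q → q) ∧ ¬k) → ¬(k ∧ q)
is always true.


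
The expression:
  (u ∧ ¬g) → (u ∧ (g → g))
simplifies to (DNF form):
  True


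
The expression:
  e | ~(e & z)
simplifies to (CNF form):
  True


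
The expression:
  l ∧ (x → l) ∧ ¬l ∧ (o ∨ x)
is never true.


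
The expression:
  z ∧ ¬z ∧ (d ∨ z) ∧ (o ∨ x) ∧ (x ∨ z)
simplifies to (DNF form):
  False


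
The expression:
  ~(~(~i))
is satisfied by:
  {i: False}


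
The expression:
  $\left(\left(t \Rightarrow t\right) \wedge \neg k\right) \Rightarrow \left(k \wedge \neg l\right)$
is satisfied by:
  {k: True}


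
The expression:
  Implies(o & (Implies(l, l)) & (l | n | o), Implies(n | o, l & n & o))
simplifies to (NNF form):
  ~o | (l & n)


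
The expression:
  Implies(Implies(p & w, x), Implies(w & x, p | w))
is always true.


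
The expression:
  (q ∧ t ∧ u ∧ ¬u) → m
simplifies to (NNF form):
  True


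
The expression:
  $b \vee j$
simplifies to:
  $b \vee j$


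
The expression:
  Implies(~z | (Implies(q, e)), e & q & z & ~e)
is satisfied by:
  {z: True, q: True, e: False}


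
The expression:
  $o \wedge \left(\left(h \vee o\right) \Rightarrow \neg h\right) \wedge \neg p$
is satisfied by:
  {o: True, p: False, h: False}


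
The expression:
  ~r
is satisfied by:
  {r: False}


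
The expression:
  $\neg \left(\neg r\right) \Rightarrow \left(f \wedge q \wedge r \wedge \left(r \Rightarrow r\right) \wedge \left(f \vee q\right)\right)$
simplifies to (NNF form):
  $\left(f \wedge q\right) \vee \neg r$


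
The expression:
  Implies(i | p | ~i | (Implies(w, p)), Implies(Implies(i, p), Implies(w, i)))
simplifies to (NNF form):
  i | ~w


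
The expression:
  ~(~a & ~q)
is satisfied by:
  {a: True, q: True}
  {a: True, q: False}
  {q: True, a: False}


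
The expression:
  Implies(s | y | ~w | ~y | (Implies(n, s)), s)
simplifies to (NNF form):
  s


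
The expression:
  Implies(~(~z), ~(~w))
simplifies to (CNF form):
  w | ~z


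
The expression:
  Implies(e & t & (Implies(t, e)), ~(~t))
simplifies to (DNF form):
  True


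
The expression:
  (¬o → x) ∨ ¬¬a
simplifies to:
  a ∨ o ∨ x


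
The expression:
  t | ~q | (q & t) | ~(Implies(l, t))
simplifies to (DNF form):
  l | t | ~q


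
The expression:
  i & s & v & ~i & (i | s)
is never true.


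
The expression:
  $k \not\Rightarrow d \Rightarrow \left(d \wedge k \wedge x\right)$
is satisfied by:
  {d: True, k: False}
  {k: False, d: False}
  {k: True, d: True}


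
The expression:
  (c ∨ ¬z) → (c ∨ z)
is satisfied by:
  {z: True, c: True}
  {z: True, c: False}
  {c: True, z: False}


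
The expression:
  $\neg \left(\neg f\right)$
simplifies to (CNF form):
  $f$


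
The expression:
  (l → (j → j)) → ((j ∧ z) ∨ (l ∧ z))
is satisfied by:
  {z: True, l: True, j: True}
  {z: True, l: True, j: False}
  {z: True, j: True, l: False}


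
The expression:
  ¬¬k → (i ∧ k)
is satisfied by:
  {i: True, k: False}
  {k: False, i: False}
  {k: True, i: True}


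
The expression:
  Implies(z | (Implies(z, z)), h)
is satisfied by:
  {h: True}


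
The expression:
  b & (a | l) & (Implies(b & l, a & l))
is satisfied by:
  {a: True, b: True}


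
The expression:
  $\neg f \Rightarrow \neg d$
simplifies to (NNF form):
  $f \vee \neg d$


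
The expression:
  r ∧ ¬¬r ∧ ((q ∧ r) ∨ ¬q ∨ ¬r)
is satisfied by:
  {r: True}


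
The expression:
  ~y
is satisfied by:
  {y: False}


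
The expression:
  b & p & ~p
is never true.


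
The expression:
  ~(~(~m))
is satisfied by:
  {m: False}


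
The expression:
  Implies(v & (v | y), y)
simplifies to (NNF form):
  y | ~v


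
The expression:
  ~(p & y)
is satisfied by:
  {p: False, y: False}
  {y: True, p: False}
  {p: True, y: False}


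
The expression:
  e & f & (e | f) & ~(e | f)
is never true.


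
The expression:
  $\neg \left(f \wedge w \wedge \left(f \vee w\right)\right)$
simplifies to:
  $\neg f \vee \neg w$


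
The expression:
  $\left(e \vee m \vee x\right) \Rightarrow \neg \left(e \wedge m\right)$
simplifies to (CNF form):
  $\neg e \vee \neg m$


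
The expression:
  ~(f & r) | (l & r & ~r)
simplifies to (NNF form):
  ~f | ~r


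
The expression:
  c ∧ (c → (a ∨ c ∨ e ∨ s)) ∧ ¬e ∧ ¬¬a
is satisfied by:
  {a: True, c: True, e: False}


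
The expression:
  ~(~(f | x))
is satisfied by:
  {x: True, f: True}
  {x: True, f: False}
  {f: True, x: False}


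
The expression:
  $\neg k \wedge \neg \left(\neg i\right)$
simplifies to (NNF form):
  $i \wedge \neg k$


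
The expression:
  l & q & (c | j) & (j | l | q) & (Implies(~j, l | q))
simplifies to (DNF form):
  (c & l & q) | (j & l & q)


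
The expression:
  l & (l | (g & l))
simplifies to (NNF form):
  l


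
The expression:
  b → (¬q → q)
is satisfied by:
  {q: True, b: False}
  {b: False, q: False}
  {b: True, q: True}


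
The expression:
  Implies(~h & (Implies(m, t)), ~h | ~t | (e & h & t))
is always true.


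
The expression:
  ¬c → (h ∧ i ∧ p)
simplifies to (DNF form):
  c ∨ (h ∧ i ∧ p)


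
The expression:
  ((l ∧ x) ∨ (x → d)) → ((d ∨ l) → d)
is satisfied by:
  {d: True, l: False}
  {l: False, d: False}
  {l: True, d: True}


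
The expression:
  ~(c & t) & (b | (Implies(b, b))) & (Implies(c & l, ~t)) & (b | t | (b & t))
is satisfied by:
  {b: True, t: False, c: False}
  {b: True, c: True, t: False}
  {b: True, t: True, c: False}
  {t: True, c: False, b: False}


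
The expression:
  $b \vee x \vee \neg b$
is always true.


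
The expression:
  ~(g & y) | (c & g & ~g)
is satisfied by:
  {g: False, y: False}
  {y: True, g: False}
  {g: True, y: False}


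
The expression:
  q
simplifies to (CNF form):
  q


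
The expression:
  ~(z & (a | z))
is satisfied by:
  {z: False}


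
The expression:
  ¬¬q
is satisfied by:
  {q: True}


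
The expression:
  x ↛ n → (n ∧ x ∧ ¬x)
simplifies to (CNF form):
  n ∨ ¬x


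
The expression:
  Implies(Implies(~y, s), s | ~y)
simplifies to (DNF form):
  s | ~y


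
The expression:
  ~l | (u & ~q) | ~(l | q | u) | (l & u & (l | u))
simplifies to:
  u | ~l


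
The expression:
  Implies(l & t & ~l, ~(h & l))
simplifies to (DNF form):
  True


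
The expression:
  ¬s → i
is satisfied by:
  {i: True, s: True}
  {i: True, s: False}
  {s: True, i: False}


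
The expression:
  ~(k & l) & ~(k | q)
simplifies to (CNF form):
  ~k & ~q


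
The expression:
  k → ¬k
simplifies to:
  ¬k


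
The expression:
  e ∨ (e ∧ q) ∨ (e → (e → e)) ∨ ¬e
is always true.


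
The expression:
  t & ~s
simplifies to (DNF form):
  t & ~s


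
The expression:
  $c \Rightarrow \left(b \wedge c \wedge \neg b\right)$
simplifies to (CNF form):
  $\neg c$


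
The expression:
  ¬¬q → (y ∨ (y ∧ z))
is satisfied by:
  {y: True, q: False}
  {q: False, y: False}
  {q: True, y: True}


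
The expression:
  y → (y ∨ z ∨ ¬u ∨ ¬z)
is always true.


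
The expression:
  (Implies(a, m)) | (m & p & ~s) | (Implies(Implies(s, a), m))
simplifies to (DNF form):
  m | ~a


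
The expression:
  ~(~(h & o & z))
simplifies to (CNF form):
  h & o & z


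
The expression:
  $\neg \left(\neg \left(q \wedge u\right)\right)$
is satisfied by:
  {u: True, q: True}


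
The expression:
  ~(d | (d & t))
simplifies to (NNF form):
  ~d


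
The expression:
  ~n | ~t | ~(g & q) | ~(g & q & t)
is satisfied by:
  {g: False, t: False, n: False, q: False}
  {q: True, g: False, t: False, n: False}
  {n: True, g: False, t: False, q: False}
  {q: True, n: True, g: False, t: False}
  {t: True, q: False, g: False, n: False}
  {q: True, t: True, g: False, n: False}
  {n: True, t: True, q: False, g: False}
  {q: True, n: True, t: True, g: False}
  {g: True, n: False, t: False, q: False}
  {q: True, g: True, n: False, t: False}
  {n: True, g: True, q: False, t: False}
  {q: True, n: True, g: True, t: False}
  {t: True, g: True, n: False, q: False}
  {q: True, t: True, g: True, n: False}
  {n: True, t: True, g: True, q: False}


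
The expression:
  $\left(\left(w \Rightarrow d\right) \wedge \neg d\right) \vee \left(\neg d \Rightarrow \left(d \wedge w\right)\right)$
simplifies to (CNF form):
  $d \vee \neg w$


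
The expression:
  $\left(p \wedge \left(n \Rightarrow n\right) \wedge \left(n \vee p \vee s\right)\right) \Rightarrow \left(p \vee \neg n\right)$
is always true.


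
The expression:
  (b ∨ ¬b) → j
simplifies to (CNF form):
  j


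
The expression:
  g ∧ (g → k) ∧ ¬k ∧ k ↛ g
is never true.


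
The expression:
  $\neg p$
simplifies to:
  $\neg p$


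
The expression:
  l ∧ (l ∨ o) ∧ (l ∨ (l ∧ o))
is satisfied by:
  {l: True}


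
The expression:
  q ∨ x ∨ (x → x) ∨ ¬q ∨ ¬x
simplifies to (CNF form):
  True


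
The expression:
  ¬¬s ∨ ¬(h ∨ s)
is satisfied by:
  {s: True, h: False}
  {h: False, s: False}
  {h: True, s: True}


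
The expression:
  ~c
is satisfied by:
  {c: False}


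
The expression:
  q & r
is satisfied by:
  {r: True, q: True}


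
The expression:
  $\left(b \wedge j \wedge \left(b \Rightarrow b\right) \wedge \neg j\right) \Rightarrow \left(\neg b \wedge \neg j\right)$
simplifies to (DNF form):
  $\text{True}$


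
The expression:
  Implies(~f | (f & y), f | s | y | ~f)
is always true.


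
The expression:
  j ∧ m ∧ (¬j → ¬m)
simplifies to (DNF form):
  j ∧ m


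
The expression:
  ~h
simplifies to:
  ~h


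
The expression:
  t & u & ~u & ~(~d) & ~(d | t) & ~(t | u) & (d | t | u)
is never true.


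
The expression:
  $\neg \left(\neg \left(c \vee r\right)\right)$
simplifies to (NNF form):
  $c \vee r$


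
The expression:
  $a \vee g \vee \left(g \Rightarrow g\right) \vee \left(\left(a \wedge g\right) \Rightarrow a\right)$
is always true.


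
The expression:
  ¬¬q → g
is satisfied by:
  {g: True, q: False}
  {q: False, g: False}
  {q: True, g: True}


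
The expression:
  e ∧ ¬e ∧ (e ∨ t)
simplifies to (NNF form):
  False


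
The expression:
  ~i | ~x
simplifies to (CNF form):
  ~i | ~x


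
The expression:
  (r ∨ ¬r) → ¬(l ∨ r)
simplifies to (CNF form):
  ¬l ∧ ¬r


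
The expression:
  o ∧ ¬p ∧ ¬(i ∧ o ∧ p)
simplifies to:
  o ∧ ¬p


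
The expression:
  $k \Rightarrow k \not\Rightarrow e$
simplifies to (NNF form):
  $\neg e \vee \neg k$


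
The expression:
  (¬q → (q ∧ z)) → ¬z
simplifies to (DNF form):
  ¬q ∨ ¬z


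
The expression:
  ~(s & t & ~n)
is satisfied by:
  {n: True, s: False, t: False}
  {s: False, t: False, n: False}
  {n: True, t: True, s: False}
  {t: True, s: False, n: False}
  {n: True, s: True, t: False}
  {s: True, n: False, t: False}
  {n: True, t: True, s: True}


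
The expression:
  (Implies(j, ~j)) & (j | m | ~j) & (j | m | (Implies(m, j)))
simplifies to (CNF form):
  ~j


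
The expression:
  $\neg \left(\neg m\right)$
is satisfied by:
  {m: True}


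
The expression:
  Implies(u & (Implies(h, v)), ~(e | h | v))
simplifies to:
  ~u | (h & ~v) | (~e & ~v)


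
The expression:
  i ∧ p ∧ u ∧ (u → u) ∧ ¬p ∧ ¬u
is never true.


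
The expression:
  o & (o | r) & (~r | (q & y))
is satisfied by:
  {y: True, q: True, o: True, r: False}
  {y: True, o: True, q: False, r: False}
  {q: True, o: True, y: False, r: False}
  {o: True, y: False, q: False, r: False}
  {r: True, y: True, q: True, o: True}


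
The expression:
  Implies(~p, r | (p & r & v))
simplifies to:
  p | r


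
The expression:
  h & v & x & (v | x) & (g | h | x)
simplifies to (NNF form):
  h & v & x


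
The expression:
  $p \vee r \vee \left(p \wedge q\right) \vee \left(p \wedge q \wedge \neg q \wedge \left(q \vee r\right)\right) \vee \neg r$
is always true.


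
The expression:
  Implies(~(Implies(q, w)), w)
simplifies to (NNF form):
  w | ~q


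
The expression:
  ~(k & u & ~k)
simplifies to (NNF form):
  True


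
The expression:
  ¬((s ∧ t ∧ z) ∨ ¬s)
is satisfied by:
  {s: True, t: False, z: False}
  {s: True, z: True, t: False}
  {s: True, t: True, z: False}


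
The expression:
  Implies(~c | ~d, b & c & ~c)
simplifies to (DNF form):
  c & d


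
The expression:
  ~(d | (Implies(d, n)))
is never true.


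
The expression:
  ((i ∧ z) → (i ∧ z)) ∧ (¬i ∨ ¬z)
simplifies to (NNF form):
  ¬i ∨ ¬z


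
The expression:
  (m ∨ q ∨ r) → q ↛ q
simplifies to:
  ¬m ∧ ¬q ∧ ¬r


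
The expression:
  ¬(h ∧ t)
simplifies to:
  ¬h ∨ ¬t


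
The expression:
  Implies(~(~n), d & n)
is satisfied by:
  {d: True, n: False}
  {n: False, d: False}
  {n: True, d: True}


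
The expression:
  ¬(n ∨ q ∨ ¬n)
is never true.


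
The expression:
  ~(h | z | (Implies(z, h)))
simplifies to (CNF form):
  False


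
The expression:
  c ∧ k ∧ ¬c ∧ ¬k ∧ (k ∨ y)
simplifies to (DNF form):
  False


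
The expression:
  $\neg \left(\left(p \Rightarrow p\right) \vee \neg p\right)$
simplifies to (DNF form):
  $\text{False}$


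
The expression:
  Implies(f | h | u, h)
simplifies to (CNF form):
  (h | ~f) & (h | ~u)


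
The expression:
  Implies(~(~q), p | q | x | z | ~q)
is always true.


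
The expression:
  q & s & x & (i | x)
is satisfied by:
  {s: True, x: True, q: True}


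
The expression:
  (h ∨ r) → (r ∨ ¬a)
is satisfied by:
  {r: True, h: False, a: False}
  {h: False, a: False, r: False}
  {r: True, a: True, h: False}
  {a: True, h: False, r: False}
  {r: True, h: True, a: False}
  {h: True, r: False, a: False}
  {r: True, a: True, h: True}


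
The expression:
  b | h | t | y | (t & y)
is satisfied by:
  {y: True, b: True, t: True, h: True}
  {y: True, b: True, t: True, h: False}
  {y: True, b: True, h: True, t: False}
  {y: True, b: True, h: False, t: False}
  {y: True, t: True, h: True, b: False}
  {y: True, t: True, h: False, b: False}
  {y: True, t: False, h: True, b: False}
  {y: True, t: False, h: False, b: False}
  {b: True, t: True, h: True, y: False}
  {b: True, t: True, h: False, y: False}
  {b: True, h: True, t: False, y: False}
  {b: True, h: False, t: False, y: False}
  {t: True, h: True, b: False, y: False}
  {t: True, b: False, h: False, y: False}
  {h: True, b: False, t: False, y: False}


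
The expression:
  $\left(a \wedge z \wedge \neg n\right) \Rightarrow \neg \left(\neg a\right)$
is always true.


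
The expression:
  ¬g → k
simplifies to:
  g ∨ k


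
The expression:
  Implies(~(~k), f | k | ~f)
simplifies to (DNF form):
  True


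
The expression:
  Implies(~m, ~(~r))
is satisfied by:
  {r: True, m: True}
  {r: True, m: False}
  {m: True, r: False}


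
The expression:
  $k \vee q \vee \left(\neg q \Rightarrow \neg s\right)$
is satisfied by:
  {k: True, q: True, s: False}
  {k: True, s: False, q: False}
  {q: True, s: False, k: False}
  {q: False, s: False, k: False}
  {k: True, q: True, s: True}
  {k: True, s: True, q: False}
  {q: True, s: True, k: False}


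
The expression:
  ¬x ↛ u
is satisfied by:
  {x: False, u: False}


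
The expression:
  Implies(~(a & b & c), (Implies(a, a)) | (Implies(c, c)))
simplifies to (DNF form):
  True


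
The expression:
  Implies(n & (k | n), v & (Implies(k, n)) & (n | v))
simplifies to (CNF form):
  v | ~n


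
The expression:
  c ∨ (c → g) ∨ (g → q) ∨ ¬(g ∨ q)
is always true.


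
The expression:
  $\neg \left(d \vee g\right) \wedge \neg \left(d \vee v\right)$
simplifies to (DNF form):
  $\neg d \wedge \neg g \wedge \neg v$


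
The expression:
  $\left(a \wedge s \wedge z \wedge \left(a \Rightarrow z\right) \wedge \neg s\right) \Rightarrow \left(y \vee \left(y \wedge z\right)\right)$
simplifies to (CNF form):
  $\text{True}$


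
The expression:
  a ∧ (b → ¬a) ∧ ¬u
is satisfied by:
  {a: True, u: False, b: False}


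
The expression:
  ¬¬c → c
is always true.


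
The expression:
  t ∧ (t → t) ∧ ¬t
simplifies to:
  False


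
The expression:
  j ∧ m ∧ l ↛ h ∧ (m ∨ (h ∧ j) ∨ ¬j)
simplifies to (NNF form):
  j ∧ l ∧ m ∧ ¬h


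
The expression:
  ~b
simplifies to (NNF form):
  ~b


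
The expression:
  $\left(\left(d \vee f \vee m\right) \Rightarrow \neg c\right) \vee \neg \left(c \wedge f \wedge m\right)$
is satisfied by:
  {c: False, m: False, f: False}
  {f: True, c: False, m: False}
  {m: True, c: False, f: False}
  {f: True, m: True, c: False}
  {c: True, f: False, m: False}
  {f: True, c: True, m: False}
  {m: True, c: True, f: False}


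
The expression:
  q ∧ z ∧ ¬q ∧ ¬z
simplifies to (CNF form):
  False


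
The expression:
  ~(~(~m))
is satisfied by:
  {m: False}


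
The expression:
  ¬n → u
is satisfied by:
  {n: True, u: True}
  {n: True, u: False}
  {u: True, n: False}


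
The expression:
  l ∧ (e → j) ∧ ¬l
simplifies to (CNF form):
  False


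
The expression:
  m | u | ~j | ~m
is always true.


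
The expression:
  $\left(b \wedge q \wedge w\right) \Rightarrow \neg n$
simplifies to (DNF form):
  $\neg b \vee \neg n \vee \neg q \vee \neg w$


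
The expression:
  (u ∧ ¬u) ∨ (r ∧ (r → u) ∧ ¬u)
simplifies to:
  False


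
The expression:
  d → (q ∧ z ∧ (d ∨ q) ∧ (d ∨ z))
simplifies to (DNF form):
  (q ∧ z) ∨ ¬d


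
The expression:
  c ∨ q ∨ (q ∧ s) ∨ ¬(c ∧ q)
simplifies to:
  True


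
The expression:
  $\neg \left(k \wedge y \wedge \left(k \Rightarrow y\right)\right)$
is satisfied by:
  {k: False, y: False}
  {y: True, k: False}
  {k: True, y: False}


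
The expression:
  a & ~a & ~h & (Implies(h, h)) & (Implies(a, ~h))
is never true.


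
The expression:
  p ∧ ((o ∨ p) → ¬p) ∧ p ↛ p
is never true.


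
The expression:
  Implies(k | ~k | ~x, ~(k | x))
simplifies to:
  ~k & ~x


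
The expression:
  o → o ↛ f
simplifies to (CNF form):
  ¬f ∨ ¬o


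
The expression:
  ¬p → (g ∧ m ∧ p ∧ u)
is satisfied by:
  {p: True}


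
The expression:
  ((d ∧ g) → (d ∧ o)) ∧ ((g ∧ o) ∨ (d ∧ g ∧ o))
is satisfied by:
  {g: True, o: True}


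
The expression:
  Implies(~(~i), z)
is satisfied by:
  {z: True, i: False}
  {i: False, z: False}
  {i: True, z: True}


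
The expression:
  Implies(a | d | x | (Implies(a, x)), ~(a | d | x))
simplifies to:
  ~a & ~d & ~x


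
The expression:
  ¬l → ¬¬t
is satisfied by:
  {t: True, l: True}
  {t: True, l: False}
  {l: True, t: False}


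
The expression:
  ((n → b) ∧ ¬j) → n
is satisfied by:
  {n: True, j: True}
  {n: True, j: False}
  {j: True, n: False}


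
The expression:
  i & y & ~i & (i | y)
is never true.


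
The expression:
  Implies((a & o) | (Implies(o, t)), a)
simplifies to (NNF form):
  a | (o & ~t)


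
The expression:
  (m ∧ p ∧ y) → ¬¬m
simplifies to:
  True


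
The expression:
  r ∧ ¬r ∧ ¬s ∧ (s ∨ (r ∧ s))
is never true.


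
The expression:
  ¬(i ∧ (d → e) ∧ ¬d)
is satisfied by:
  {d: True, i: False}
  {i: False, d: False}
  {i: True, d: True}


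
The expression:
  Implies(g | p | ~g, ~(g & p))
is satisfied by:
  {p: False, g: False}
  {g: True, p: False}
  {p: True, g: False}


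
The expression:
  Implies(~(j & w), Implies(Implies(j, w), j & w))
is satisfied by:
  {j: True}


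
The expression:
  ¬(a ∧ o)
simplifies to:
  ¬a ∨ ¬o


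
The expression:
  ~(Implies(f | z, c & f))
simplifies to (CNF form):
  (f | z) & (f | ~f) & (z | ~c) & (~c | ~f)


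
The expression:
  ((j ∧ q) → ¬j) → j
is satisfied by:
  {j: True}


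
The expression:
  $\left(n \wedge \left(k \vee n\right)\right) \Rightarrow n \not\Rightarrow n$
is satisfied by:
  {n: False}


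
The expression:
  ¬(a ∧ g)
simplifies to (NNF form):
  ¬a ∨ ¬g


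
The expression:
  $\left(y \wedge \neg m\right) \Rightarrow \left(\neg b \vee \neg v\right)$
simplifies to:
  $m \vee \neg b \vee \neg v \vee \neg y$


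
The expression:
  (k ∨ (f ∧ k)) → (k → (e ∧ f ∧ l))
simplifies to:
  (e ∧ f ∧ l) ∨ ¬k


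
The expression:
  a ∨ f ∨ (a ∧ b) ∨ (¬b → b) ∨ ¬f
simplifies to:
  True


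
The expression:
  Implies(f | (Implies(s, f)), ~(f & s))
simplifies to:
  ~f | ~s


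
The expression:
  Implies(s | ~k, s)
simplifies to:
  k | s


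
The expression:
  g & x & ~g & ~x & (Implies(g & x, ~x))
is never true.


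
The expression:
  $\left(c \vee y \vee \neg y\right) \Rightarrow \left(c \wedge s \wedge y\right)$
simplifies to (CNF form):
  $c \wedge s \wedge y$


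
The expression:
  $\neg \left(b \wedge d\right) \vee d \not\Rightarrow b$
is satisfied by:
  {d: False, b: False}
  {b: True, d: False}
  {d: True, b: False}


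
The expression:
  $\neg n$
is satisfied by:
  {n: False}


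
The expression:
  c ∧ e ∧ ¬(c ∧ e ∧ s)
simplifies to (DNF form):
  c ∧ e ∧ ¬s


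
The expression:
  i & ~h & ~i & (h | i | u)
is never true.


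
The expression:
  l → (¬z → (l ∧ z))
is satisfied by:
  {z: True, l: False}
  {l: False, z: False}
  {l: True, z: True}


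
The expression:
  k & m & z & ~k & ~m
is never true.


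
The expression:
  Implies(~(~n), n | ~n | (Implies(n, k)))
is always true.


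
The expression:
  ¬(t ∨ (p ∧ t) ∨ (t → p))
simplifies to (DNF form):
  False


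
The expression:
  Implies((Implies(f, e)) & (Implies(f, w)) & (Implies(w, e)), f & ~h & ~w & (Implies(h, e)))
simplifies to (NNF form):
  (f & ~w) | (w & ~e)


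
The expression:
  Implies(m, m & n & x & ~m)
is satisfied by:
  {m: False}


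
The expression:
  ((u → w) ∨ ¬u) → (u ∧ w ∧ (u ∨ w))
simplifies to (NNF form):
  u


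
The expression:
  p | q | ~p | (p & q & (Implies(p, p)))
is always true.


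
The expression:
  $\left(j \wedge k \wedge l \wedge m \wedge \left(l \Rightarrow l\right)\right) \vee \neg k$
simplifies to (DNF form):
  $\left(j \wedge l \wedge m\right) \vee \neg k$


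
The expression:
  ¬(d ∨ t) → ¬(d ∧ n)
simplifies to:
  True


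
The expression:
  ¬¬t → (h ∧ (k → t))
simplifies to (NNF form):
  h ∨ ¬t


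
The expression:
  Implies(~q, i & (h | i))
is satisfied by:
  {i: True, q: True}
  {i: True, q: False}
  {q: True, i: False}


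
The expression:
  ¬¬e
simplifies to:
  e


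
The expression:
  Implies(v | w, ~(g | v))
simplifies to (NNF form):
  ~v & (~g | ~w)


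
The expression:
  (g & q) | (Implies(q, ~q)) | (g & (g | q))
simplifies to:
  g | ~q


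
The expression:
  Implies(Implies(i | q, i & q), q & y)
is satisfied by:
  {q: True, y: True, i: False}
  {q: True, y: False, i: False}
  {i: True, q: True, y: True}
  {i: True, y: True, q: False}
  {i: True, y: False, q: False}


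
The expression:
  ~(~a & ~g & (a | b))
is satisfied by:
  {a: True, g: True, b: False}
  {a: True, g: False, b: False}
  {g: True, a: False, b: False}
  {a: False, g: False, b: False}
  {a: True, b: True, g: True}
  {a: True, b: True, g: False}
  {b: True, g: True, a: False}


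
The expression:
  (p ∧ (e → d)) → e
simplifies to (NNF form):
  e ∨ ¬p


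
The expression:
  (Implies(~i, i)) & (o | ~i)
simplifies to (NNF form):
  i & o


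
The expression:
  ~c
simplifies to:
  ~c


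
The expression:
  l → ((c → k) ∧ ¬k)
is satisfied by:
  {k: False, l: False, c: False}
  {c: True, k: False, l: False}
  {k: True, c: False, l: False}
  {c: True, k: True, l: False}
  {l: True, c: False, k: False}


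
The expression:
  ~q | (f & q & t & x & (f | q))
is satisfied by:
  {f: True, t: True, x: True, q: False}
  {f: True, t: True, x: False, q: False}
  {f: True, x: True, t: False, q: False}
  {f: True, x: False, t: False, q: False}
  {t: True, x: True, f: False, q: False}
  {t: True, x: False, f: False, q: False}
  {x: True, f: False, t: False, q: False}
  {x: False, f: False, t: False, q: False}
  {q: True, f: True, t: True, x: True}


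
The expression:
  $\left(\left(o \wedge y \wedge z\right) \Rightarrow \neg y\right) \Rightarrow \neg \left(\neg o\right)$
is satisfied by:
  {o: True}


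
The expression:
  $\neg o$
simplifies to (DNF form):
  $\neg o$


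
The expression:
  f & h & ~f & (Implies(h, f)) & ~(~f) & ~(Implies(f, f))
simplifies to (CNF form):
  False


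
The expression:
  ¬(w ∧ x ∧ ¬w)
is always true.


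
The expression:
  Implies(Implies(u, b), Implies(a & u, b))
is always true.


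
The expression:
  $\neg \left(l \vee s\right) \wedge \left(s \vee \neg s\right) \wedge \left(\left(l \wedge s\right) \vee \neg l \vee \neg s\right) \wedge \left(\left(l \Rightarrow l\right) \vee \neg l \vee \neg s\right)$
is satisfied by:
  {l: False, s: False}


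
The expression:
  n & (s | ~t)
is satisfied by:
  {s: True, n: True, t: False}
  {n: True, t: False, s: False}
  {t: True, s: True, n: True}


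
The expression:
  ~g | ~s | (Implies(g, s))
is always true.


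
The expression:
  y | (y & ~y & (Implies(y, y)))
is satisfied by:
  {y: True}


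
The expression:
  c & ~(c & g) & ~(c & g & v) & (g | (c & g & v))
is never true.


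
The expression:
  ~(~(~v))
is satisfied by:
  {v: False}


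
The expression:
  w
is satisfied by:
  {w: True}


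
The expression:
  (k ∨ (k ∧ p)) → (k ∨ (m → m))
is always true.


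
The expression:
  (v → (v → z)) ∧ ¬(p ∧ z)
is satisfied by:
  {p: False, v: False, z: False}
  {z: True, p: False, v: False}
  {z: True, v: True, p: False}
  {p: True, v: False, z: False}


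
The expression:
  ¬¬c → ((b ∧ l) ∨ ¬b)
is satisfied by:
  {l: True, c: False, b: False}
  {c: False, b: False, l: False}
  {b: True, l: True, c: False}
  {b: True, c: False, l: False}
  {l: True, c: True, b: False}
  {c: True, l: False, b: False}
  {b: True, c: True, l: True}


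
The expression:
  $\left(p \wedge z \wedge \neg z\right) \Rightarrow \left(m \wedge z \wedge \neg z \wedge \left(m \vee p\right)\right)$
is always true.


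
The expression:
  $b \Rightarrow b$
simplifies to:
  $\text{True}$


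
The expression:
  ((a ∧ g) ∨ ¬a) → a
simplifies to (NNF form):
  a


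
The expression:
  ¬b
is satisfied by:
  {b: False}


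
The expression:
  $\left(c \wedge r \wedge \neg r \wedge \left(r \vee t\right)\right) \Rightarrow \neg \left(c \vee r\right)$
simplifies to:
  $\text{True}$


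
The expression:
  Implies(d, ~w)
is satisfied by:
  {w: False, d: False}
  {d: True, w: False}
  {w: True, d: False}


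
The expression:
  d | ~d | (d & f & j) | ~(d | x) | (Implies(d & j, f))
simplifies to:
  True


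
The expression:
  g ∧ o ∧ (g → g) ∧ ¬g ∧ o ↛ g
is never true.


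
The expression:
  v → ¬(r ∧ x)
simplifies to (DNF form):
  ¬r ∨ ¬v ∨ ¬x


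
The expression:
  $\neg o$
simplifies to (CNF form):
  $\neg o$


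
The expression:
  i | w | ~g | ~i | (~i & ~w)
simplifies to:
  True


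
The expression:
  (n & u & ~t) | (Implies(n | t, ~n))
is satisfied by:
  {u: True, n: False, t: False}
  {u: False, n: False, t: False}
  {t: True, u: True, n: False}
  {t: True, u: False, n: False}
  {n: True, u: True, t: False}


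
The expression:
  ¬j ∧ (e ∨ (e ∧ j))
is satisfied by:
  {e: True, j: False}


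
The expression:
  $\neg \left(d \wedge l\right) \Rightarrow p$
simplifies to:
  $p \vee \left(d \wedge l\right)$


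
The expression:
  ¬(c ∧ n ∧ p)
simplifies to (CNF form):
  ¬c ∨ ¬n ∨ ¬p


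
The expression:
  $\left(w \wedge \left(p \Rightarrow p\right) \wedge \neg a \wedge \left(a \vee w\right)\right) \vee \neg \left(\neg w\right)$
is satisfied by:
  {w: True}


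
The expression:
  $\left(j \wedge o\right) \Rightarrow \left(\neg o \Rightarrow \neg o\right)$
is always true.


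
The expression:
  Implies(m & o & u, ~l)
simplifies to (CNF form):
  ~l | ~m | ~o | ~u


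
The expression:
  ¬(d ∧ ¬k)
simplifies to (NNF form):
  k ∨ ¬d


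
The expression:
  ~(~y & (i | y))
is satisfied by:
  {y: True, i: False}
  {i: False, y: False}
  {i: True, y: True}


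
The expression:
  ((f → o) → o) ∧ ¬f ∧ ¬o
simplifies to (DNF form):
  False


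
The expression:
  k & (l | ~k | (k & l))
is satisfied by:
  {k: True, l: True}


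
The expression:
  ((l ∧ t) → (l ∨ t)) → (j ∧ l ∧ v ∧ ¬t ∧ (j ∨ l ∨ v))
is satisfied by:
  {v: True, j: True, l: True, t: False}


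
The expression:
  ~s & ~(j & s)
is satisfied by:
  {s: False}


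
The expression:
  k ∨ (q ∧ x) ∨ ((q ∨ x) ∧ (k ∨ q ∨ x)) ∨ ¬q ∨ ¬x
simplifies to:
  True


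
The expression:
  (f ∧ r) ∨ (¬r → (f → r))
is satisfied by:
  {r: True, f: False}
  {f: False, r: False}
  {f: True, r: True}


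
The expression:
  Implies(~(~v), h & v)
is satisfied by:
  {h: True, v: False}
  {v: False, h: False}
  {v: True, h: True}


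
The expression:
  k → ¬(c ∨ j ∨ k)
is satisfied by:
  {k: False}


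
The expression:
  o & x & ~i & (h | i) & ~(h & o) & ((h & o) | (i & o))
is never true.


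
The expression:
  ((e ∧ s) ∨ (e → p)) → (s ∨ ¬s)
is always true.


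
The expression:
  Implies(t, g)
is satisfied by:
  {g: True, t: False}
  {t: False, g: False}
  {t: True, g: True}


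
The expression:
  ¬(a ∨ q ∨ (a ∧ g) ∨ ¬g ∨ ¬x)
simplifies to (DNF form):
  g ∧ x ∧ ¬a ∧ ¬q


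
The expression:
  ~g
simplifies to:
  ~g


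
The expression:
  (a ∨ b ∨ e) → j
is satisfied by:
  {j: True, b: False, a: False, e: False}
  {e: True, j: True, b: False, a: False}
  {j: True, a: True, b: False, e: False}
  {e: True, j: True, a: True, b: False}
  {j: True, b: True, a: False, e: False}
  {j: True, e: True, b: True, a: False}
  {j: True, a: True, b: True, e: False}
  {e: True, j: True, a: True, b: True}
  {e: False, b: False, a: False, j: False}


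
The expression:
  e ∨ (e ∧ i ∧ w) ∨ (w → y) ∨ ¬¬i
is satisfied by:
  {i: True, y: True, e: True, w: False}
  {i: True, y: True, w: False, e: False}
  {i: True, e: True, w: False, y: False}
  {i: True, w: False, e: False, y: False}
  {y: True, e: True, w: False, i: False}
  {y: True, w: False, e: False, i: False}
  {e: True, y: False, w: False, i: False}
  {y: False, w: False, e: False, i: False}
  {y: True, i: True, w: True, e: True}
  {y: True, i: True, w: True, e: False}
  {i: True, w: True, e: True, y: False}
  {i: True, w: True, y: False, e: False}
  {e: True, w: True, y: True, i: False}
  {w: True, y: True, i: False, e: False}
  {w: True, e: True, i: False, y: False}


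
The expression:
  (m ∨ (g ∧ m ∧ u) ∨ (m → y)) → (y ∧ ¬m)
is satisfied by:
  {y: True, m: False}


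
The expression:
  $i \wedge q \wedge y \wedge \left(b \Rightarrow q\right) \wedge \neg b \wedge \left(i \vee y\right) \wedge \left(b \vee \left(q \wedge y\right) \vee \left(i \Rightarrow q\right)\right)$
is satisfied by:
  {i: True, y: True, q: True, b: False}


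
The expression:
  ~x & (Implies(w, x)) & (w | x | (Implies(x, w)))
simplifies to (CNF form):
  ~w & ~x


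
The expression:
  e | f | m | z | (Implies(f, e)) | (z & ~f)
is always true.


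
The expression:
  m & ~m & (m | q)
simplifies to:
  False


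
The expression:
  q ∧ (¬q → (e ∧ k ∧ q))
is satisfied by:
  {q: True}


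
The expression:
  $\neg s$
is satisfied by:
  {s: False}


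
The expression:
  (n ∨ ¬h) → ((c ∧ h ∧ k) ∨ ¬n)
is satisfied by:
  {k: True, h: True, c: True, n: False}
  {k: True, h: True, c: False, n: False}
  {k: True, c: True, h: False, n: False}
  {k: True, c: False, h: False, n: False}
  {h: True, c: True, k: False, n: False}
  {h: True, c: False, k: False, n: False}
  {c: True, k: False, h: False, n: False}
  {c: False, k: False, h: False, n: False}
  {n: True, k: True, h: True, c: True}


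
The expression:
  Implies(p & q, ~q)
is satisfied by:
  {p: False, q: False}
  {q: True, p: False}
  {p: True, q: False}


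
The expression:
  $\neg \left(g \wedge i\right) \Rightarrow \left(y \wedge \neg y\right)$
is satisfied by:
  {i: True, g: True}


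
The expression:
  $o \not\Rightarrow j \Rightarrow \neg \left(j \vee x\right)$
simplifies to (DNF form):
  $j \vee \neg o \vee \neg x$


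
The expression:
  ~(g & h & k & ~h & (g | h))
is always true.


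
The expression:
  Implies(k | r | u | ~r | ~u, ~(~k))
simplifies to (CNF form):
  k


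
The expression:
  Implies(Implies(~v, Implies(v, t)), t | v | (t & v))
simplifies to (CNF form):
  t | v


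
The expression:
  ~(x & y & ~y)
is always true.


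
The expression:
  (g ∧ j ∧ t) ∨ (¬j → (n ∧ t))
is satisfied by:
  {n: True, j: True, t: True}
  {n: True, j: True, t: False}
  {j: True, t: True, n: False}
  {j: True, t: False, n: False}
  {n: True, t: True, j: False}


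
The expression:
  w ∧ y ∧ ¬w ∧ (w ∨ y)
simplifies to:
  False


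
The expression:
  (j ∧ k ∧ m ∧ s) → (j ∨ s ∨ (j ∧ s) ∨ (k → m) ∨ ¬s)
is always true.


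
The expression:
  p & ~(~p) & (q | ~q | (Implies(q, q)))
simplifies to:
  p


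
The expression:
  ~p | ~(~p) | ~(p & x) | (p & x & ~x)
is always true.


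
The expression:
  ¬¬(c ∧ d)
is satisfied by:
  {c: True, d: True}


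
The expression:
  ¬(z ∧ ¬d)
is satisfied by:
  {d: True, z: False}
  {z: False, d: False}
  {z: True, d: True}


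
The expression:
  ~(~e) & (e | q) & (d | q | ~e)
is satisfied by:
  {e: True, d: True, q: True}
  {e: True, d: True, q: False}
  {e: True, q: True, d: False}


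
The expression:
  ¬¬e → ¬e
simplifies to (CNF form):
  ¬e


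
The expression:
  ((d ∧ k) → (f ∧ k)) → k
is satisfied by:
  {k: True}


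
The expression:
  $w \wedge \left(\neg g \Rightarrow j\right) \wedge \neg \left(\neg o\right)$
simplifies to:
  $o \wedge w \wedge \left(g \vee j\right)$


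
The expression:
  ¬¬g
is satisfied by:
  {g: True}


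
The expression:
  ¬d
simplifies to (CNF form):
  ¬d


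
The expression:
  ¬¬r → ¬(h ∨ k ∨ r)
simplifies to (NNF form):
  ¬r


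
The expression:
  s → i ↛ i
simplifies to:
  ¬s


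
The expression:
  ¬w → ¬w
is always true.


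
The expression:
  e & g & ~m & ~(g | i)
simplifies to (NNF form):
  False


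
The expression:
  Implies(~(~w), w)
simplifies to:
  True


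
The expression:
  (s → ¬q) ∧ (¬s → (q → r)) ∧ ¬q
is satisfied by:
  {q: False}


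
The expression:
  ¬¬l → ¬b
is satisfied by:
  {l: False, b: False}
  {b: True, l: False}
  {l: True, b: False}


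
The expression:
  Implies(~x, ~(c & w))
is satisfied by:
  {x: True, w: False, c: False}
  {w: False, c: False, x: False}
  {x: True, c: True, w: False}
  {c: True, w: False, x: False}
  {x: True, w: True, c: False}
  {w: True, x: False, c: False}
  {x: True, c: True, w: True}


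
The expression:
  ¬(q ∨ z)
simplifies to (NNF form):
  ¬q ∧ ¬z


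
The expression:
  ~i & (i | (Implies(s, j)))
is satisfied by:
  {j: True, i: False, s: False}
  {i: False, s: False, j: False}
  {j: True, s: True, i: False}


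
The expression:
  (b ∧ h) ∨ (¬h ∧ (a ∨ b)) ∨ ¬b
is always true.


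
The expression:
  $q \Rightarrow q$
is always true.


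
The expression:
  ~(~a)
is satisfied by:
  {a: True}


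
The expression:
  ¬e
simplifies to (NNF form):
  ¬e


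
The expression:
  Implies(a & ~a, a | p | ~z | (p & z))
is always true.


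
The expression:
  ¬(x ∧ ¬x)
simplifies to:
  True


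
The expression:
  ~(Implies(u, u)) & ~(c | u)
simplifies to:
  False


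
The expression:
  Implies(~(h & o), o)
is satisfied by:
  {o: True}


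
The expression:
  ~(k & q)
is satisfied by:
  {k: False, q: False}
  {q: True, k: False}
  {k: True, q: False}


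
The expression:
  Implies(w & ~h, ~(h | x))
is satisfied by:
  {h: True, w: False, x: False}
  {w: False, x: False, h: False}
  {x: True, h: True, w: False}
  {x: True, w: False, h: False}
  {h: True, w: True, x: False}
  {w: True, h: False, x: False}
  {x: True, w: True, h: True}


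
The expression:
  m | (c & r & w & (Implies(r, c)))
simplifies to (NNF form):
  m | (c & r & w)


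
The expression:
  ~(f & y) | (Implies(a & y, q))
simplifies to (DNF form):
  q | ~a | ~f | ~y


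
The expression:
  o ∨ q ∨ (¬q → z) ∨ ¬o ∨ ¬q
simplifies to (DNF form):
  True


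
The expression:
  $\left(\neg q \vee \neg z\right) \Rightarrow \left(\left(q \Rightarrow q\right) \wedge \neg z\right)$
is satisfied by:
  {q: True, z: False}
  {z: False, q: False}
  {z: True, q: True}


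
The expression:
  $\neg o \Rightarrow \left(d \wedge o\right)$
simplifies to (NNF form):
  $o$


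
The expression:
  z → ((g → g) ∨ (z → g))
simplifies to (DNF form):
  True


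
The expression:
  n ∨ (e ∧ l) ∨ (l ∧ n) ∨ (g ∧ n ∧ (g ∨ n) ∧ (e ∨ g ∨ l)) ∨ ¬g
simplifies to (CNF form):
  (e ∨ n ∨ ¬g) ∧ (l ∨ n ∨ ¬g)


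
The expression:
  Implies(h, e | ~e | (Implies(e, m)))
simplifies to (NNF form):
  True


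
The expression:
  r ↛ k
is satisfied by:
  {r: True, k: False}


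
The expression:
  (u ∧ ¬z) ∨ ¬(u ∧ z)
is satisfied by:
  {u: False, z: False}
  {z: True, u: False}
  {u: True, z: False}


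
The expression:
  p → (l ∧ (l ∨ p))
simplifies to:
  l ∨ ¬p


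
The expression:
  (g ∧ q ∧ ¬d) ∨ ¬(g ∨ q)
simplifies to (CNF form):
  (g ∨ ¬q) ∧ (q ∨ ¬g) ∧ (¬d ∨ ¬q)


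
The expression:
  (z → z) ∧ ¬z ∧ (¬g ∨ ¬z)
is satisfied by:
  {z: False}


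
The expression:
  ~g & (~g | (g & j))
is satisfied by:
  {g: False}


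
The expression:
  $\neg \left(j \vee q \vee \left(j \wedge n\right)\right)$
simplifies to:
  $\neg j \wedge \neg q$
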